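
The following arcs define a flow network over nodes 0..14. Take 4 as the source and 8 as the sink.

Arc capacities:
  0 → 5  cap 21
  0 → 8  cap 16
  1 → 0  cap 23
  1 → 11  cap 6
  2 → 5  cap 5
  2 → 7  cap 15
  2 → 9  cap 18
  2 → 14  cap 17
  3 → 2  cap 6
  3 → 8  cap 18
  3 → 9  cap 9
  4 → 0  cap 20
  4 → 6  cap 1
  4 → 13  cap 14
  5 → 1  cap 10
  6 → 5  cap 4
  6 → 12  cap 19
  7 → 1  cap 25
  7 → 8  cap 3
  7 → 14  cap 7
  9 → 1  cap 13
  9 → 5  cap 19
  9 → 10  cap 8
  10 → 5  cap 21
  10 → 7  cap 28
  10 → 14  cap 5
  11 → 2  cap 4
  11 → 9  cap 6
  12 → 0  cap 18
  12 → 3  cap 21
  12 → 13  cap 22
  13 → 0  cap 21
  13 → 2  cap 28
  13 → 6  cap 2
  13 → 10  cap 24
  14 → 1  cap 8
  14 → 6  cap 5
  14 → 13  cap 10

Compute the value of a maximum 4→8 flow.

Maximum flow value: 27

augment #1: 4→0→8 bottleneck 16, total now 16
augment #2: 4→6→12→3→8 bottleneck 1, total now 17
augment #3: 4→13→2→7→8 bottleneck 3, total now 20
augment #4: 4→13→6→12→3→8 bottleneck 2, total now 22
augment #5: 4→13→2→14→6→12→3→8 bottleneck 5, total now 27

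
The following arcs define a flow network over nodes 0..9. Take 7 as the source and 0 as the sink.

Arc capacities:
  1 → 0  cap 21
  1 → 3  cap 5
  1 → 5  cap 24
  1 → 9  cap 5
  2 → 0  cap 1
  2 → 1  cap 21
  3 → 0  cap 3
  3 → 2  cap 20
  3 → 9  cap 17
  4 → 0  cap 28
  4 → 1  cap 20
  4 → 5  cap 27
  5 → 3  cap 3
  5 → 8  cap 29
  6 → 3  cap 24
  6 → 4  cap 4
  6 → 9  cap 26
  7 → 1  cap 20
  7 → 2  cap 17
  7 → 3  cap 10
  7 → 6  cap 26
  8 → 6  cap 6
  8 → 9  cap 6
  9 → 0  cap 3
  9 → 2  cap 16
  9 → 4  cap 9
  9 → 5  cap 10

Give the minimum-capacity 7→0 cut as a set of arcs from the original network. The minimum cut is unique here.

augment #1: 7→1→0 push 20
augment #2: 7→2→0 push 1
augment #3: 7→3→0 push 3
augment #4: 7→2→1→0 push 1
augment #5: 7→3→9→0 push 3
augment #6: 7→6→4→0 push 4
augment #7: 7→3→9→4→0 push 4
augment #8: 7→6→9→4→0 push 5
max flow = 41; residual-reachable set from 7 gives S-side
cut edges (S→T): {(1,0), (2,0), (3,0), (6,4), (9,0), (9,4)} total cap 41

Min-cut arcs: {(1,0), (2,0), (3,0), (6,4), (9,0), (9,4)} (total capacity 41)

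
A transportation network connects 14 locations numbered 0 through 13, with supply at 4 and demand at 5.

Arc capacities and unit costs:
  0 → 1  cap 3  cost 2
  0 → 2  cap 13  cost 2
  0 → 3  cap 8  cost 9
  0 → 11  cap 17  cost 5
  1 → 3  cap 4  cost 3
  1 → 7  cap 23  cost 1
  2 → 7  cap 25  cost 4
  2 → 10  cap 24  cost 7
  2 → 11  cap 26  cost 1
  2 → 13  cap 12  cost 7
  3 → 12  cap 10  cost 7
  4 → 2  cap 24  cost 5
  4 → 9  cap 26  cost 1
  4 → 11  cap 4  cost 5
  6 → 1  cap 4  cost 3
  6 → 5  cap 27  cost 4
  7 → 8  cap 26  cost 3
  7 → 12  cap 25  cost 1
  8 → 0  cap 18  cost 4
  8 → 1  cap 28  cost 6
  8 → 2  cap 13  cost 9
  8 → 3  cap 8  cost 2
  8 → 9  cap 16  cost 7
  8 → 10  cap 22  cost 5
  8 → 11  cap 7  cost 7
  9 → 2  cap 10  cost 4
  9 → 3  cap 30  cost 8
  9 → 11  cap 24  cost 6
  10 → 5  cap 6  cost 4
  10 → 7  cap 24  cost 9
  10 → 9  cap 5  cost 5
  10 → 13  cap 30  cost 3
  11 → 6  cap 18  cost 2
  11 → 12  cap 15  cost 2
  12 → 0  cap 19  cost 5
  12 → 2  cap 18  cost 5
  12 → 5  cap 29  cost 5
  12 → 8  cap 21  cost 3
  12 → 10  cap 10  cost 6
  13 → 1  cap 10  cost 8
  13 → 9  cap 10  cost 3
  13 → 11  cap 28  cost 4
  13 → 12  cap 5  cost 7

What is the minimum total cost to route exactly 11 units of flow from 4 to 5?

Minimum cost for 11 units: 128

shortest-cost path #1: 4→11→6→5 push 4 @ unit cost 11 (adds 44)
shortest-cost path #2: 4→2→11→6→5 push 7 @ unit cost 12 (adds 84)
total cost = 128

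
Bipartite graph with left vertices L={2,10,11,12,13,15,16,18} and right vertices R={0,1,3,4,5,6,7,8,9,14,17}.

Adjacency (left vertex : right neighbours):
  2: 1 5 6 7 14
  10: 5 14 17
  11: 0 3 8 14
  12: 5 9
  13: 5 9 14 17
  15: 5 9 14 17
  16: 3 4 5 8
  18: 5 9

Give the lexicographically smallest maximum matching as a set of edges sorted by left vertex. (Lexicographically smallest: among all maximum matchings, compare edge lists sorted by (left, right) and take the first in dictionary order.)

|M| = 7 (so the lex-smallest maximum matching has 7 edges)
process left vertices in ascending order; for each, take the smallest-labelled available neighbour that still permits 7 edges overall, or leave it unmatched if none does
lex-smallest matching: {2-1, 10-5, 11-0, 12-9, 13-14, 15-17, 16-3}

Lex-smallest maximum matching: {(2,1), (10,5), (11,0), (12,9), (13,14), (15,17), (16,3)}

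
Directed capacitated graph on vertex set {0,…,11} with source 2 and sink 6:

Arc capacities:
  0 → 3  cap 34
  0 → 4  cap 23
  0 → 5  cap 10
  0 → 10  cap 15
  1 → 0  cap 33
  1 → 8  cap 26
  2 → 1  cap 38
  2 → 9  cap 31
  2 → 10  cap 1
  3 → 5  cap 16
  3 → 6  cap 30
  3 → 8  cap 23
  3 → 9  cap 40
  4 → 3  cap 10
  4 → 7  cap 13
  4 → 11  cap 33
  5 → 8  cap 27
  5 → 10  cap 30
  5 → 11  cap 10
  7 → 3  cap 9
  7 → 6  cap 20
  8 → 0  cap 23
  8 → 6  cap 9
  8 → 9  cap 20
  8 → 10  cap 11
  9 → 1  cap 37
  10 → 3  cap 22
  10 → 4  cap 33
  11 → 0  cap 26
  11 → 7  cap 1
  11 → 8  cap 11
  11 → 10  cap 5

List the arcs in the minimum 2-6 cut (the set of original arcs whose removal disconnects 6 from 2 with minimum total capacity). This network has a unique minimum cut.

Min-cut arcs: {(3,6), (4,7), (8,6), (11,7)} (total capacity 53)

augment #1: 2→1→8→6 push 9
augment #2: 2→10→3→6 push 1
augment #3: 2→1→0→3→6 push 29
augment #4: 2→9→1→0→4→7→6 push 4
augment #5: 2→9→1→8→0→4→7→6 push 9
augment #6: 2→9→1→8→0→4→11→7→6 push 1
max flow = 53; residual-reachable set from 2 gives S-side
cut edges (S→T): {(3,6), (4,7), (8,6), (11,7)} total cap 53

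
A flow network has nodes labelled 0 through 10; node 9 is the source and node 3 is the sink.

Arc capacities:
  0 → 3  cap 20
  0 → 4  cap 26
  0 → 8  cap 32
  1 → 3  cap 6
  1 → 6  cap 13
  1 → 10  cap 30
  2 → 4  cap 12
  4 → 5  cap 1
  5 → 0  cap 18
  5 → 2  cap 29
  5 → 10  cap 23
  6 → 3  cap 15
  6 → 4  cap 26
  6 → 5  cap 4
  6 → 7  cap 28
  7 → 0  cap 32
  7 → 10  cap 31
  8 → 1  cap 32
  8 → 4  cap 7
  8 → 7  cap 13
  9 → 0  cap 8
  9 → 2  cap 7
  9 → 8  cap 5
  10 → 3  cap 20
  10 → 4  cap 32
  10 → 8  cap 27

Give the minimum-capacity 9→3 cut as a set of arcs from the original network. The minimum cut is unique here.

augment #1: 9→0→3 push 8
augment #2: 9→8→1→3 push 5
augment #3: 9→2→4→5→0→3 push 1
max flow = 14; residual-reachable set from 9 gives S-side
cut edges (S→T): {(4,5), (9,0), (9,8)} total cap 14

Min-cut arcs: {(4,5), (9,0), (9,8)} (total capacity 14)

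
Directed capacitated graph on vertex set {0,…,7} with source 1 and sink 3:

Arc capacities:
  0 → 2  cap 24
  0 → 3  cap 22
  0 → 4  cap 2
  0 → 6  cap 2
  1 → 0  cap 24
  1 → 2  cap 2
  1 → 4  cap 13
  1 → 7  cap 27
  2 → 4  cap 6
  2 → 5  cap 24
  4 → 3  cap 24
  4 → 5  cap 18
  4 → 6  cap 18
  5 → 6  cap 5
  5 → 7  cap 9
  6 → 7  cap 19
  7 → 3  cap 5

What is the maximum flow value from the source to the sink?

Maximum flow value: 44

augment #1: 1→0→3 bottleneck 22, total now 22
augment #2: 1→4→3 bottleneck 13, total now 35
augment #3: 1→7→3 bottleneck 5, total now 40
augment #4: 1→0→4→3 bottleneck 2, total now 42
augment #5: 1→2→4→3 bottleneck 2, total now 44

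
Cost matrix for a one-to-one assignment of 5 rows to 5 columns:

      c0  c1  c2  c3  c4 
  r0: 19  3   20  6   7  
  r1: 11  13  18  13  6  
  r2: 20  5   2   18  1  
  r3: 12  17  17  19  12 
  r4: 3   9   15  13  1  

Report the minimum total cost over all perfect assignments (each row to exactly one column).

Minimum assignment cost: 31

optimal assignment: row0→col1 (cost 3), row1→col3 (cost 13), row2→col2 (cost 2), row3→col0 (cost 12), row4→col4 (cost 1)
total = 3 + 13 + 2 + 12 + 1 = 31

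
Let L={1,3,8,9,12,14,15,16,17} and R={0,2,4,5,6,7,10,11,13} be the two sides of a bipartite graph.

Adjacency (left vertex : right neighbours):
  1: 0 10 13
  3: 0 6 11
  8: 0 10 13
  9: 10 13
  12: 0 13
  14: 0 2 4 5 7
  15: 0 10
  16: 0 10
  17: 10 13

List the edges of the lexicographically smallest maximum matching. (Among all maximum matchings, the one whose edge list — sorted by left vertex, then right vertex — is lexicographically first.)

|M| = 5 (so the lex-smallest maximum matching has 5 edges)
process left vertices in ascending order; for each, take the smallest-labelled available neighbour that still permits 5 edges overall, or leave it unmatched if none does
lex-smallest matching: {1-0, 3-6, 8-10, 9-13, 14-2}

Lex-smallest maximum matching: {(1,0), (3,6), (8,10), (9,13), (14,2)}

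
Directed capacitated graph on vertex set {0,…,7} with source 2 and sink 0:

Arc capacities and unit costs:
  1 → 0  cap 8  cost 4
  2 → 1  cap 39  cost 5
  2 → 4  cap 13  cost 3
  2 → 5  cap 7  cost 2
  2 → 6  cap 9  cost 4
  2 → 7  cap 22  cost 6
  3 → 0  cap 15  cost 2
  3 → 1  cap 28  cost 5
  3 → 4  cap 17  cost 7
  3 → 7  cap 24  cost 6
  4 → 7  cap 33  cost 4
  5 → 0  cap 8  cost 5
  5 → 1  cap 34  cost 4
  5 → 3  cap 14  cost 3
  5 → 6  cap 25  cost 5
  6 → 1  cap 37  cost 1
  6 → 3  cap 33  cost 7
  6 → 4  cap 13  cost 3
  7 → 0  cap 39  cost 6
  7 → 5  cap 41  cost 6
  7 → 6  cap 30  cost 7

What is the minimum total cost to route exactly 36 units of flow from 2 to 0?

shortest-cost path #1: 2→5→0 push 7 @ unit cost 7 (adds 49)
shortest-cost path #2: 2→1→0 push 8 @ unit cost 9 (adds 72)
shortest-cost path #3: 2→7→0 push 21 @ unit cost 12 (adds 252)
total cost = 373

Minimum cost for 36 units: 373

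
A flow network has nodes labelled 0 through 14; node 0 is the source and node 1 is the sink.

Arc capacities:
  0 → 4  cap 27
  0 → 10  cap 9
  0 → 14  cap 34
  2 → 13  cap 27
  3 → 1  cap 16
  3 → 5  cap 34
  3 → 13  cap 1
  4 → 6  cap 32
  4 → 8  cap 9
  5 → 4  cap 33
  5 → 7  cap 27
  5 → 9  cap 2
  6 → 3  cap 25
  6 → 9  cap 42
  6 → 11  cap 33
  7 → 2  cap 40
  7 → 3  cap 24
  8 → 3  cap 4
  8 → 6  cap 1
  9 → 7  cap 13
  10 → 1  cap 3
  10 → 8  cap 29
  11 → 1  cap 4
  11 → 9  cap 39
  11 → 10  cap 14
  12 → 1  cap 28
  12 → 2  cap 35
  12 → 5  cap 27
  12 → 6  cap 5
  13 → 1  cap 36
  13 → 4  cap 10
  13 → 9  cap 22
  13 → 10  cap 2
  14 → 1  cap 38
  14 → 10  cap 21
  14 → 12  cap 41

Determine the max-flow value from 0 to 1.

augment #1: 0→10→1 bottleneck 3, total now 3
augment #2: 0→14→1 bottleneck 34, total now 37
augment #3: 0→4→6→3→1 bottleneck 16, total now 53
augment #4: 0→4→6→11→1 bottleneck 4, total now 57
augment #5: 0→4→6→3→13→1 bottleneck 1, total now 58
augment #6: 0→4→6→9→7→2→13→1 bottleneck 6, total now 64
augment #7: 0→10→8→3→5→7→2→13→1 bottleneck 4, total now 68
augment #8: 0→10→8→6→9→7→2→13→1 bottleneck 1, total now 69

Maximum flow value: 69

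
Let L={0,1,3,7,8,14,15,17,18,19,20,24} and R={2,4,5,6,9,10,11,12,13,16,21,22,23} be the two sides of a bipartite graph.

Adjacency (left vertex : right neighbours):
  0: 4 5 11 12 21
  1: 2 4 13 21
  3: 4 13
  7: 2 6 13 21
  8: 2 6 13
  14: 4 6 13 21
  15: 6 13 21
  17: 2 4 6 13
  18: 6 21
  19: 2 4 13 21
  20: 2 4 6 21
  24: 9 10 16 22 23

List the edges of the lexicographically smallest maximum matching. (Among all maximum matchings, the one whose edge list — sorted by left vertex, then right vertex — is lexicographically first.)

|M| = 7 (so the lex-smallest maximum matching has 7 edges)
process left vertices in ascending order; for each, take the smallest-labelled available neighbour that still permits 7 edges overall, or leave it unmatched if none does
lex-smallest matching: {0-5, 1-2, 3-4, 7-6, 8-13, 14-21, 24-9}

Lex-smallest maximum matching: {(0,5), (1,2), (3,4), (7,6), (8,13), (14,21), (24,9)}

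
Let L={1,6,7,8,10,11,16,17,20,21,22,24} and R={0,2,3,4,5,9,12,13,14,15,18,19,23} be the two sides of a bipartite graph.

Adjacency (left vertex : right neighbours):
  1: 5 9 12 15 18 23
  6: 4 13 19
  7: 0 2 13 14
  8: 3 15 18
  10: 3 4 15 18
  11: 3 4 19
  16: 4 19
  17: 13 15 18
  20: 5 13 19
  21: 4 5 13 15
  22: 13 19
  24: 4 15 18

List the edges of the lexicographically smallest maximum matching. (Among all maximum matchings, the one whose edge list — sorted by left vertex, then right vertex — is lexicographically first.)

|M| = 9 (so the lex-smallest maximum matching has 9 edges)
process left vertices in ascending order; for each, take the smallest-labelled available neighbour that still permits 9 edges overall, or leave it unmatched if none does
lex-smallest matching: {1-9, 6-4, 7-0, 8-3, 10-15, 11-19, 17-13, 20-5, 24-18}

Lex-smallest maximum matching: {(1,9), (6,4), (7,0), (8,3), (10,15), (11,19), (17,13), (20,5), (24,18)}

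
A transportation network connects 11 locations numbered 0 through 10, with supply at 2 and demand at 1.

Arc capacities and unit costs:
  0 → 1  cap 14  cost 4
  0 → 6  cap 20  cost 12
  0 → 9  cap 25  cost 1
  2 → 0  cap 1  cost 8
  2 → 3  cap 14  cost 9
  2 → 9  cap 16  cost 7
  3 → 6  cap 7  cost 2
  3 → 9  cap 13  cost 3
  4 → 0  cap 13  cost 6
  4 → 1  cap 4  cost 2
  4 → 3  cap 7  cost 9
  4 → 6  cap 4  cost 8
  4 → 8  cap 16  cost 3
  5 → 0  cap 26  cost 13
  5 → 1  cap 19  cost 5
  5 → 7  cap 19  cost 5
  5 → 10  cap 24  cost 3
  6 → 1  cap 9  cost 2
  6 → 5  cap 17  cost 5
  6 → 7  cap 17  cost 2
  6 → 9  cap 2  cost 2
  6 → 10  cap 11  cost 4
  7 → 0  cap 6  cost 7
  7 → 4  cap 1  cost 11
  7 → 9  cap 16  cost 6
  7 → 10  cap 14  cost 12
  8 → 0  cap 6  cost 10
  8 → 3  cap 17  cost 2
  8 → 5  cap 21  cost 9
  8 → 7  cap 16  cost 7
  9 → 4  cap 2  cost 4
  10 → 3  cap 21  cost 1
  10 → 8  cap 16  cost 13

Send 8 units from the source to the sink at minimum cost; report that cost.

Minimum cost for 8 units: 103

shortest-cost path #1: 2→0→1 push 1 @ unit cost 12 (adds 12)
shortest-cost path #2: 2→3→6→1 push 7 @ unit cost 13 (adds 91)
total cost = 103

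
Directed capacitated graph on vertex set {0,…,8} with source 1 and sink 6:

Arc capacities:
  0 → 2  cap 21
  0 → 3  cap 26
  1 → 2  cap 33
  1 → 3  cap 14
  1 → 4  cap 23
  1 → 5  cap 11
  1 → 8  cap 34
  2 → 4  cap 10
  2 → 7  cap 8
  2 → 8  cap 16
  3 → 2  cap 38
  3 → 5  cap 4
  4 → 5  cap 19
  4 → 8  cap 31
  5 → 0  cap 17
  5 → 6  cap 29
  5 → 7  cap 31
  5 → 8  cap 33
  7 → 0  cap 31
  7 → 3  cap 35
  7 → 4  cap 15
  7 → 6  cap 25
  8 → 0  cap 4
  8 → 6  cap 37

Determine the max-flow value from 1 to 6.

augment #1: 1→5→6 bottleneck 11, total now 11
augment #2: 1→8→6 bottleneck 34, total now 45
augment #3: 1→2→7→6 bottleneck 8, total now 53
augment #4: 1→2→8→6 bottleneck 3, total now 56
augment #5: 1→3→5→6 bottleneck 4, total now 60
augment #6: 1→4→5→6 bottleneck 14, total now 74
augment #7: 1→4→5→7→6 bottleneck 5, total now 79

Maximum flow value: 79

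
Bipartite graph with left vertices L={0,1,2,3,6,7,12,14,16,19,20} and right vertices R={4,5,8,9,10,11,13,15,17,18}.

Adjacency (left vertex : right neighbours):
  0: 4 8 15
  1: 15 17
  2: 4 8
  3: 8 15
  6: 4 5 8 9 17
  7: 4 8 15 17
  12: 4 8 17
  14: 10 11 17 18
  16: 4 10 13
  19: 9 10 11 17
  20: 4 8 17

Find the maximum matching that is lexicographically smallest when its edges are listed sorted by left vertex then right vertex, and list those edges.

|M| = 8 (so the lex-smallest maximum matching has 8 edges)
process left vertices in ascending order; for each, take the smallest-labelled available neighbour that still permits 8 edges overall, or leave it unmatched if none does
lex-smallest matching: {0-4, 1-15, 2-8, 6-5, 7-17, 14-10, 16-13, 19-9}

Lex-smallest maximum matching: {(0,4), (1,15), (2,8), (6,5), (7,17), (14,10), (16,13), (19,9)}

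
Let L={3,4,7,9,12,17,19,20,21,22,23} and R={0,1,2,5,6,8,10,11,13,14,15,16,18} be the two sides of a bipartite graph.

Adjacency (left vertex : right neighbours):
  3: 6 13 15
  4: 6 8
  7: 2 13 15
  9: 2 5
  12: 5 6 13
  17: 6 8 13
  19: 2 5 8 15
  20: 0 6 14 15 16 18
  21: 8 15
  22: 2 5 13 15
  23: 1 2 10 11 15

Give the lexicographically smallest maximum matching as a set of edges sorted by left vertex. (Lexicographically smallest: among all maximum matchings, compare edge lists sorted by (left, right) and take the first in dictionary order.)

|M| = 8 (so the lex-smallest maximum matching has 8 edges)
process left vertices in ascending order; for each, take the smallest-labelled available neighbour that still permits 8 edges overall, or leave it unmatched if none does
lex-smallest matching: {3-6, 4-8, 7-2, 9-5, 12-13, 19-15, 20-0, 23-1}

Lex-smallest maximum matching: {(3,6), (4,8), (7,2), (9,5), (12,13), (19,15), (20,0), (23,1)}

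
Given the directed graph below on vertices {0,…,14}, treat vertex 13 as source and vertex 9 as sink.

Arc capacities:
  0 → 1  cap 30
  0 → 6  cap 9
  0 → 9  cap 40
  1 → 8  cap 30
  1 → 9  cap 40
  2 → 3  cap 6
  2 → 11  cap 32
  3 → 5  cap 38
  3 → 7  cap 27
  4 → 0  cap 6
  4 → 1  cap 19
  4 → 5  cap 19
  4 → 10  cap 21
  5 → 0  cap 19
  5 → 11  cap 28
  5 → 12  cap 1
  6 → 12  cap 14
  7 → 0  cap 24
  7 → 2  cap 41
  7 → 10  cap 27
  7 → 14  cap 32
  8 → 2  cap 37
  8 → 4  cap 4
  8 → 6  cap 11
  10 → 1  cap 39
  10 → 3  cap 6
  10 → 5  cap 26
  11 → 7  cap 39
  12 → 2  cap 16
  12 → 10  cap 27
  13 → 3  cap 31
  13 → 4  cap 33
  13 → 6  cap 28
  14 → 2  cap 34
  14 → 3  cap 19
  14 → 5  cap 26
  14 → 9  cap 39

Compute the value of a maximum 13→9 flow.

Maximum flow value: 78

augment #1: 13→4→0→9 bottleneck 6, total now 6
augment #2: 13→4→1→9 bottleneck 19, total now 25
augment #3: 13→3→5→0→9 bottleneck 19, total now 44
augment #4: 13→3→7→0→9 bottleneck 12, total now 56
augment #5: 13→4→10→1→9 bottleneck 8, total now 64
augment #6: 13→6→12→10→1→9 bottleneck 13, total now 77
augment #7: 13→6→12→2→3→7→0→9 bottleneck 1, total now 78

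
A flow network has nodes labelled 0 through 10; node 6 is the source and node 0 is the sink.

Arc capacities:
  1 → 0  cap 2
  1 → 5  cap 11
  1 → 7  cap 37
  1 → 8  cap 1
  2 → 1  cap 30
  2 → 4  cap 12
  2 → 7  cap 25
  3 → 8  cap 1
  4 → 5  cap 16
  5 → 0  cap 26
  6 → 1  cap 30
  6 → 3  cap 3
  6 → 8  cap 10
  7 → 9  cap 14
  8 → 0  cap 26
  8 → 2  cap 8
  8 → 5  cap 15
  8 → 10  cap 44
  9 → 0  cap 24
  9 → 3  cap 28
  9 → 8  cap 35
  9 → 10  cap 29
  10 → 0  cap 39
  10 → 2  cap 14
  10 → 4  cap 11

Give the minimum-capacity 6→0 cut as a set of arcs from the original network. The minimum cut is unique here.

augment #1: 6→1→0 push 2
augment #2: 6→8→0 push 10
augment #3: 6→1→5→0 push 11
augment #4: 6→1→8→0 push 1
augment #5: 6→3→8→0 push 1
augment #6: 6→1→7→9→0 push 14
max flow = 39; residual-reachable set from 6 gives S-side
cut edges (S→T): {(1,0), (1,5), (1,8), (3,8), (6,8), (7,9)} total cap 39

Min-cut arcs: {(1,0), (1,5), (1,8), (3,8), (6,8), (7,9)} (total capacity 39)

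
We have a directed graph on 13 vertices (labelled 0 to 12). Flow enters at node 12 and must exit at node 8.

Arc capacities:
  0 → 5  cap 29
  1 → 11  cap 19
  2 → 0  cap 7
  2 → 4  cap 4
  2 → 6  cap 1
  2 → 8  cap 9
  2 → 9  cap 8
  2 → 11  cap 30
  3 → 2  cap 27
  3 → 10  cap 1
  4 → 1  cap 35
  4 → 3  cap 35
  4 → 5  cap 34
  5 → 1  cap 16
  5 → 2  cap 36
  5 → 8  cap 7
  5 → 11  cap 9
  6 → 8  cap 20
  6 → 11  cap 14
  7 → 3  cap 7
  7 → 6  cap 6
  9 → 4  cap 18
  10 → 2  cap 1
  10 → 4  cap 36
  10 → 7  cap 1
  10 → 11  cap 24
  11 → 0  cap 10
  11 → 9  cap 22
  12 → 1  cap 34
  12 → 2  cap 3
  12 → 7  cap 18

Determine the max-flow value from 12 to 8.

Maximum flow value: 23

augment #1: 12→2→8 bottleneck 3, total now 3
augment #2: 12→7→6→8 bottleneck 6, total now 9
augment #3: 12→7→3→2→8 bottleneck 6, total now 15
augment #4: 12→1→11→0→5→8 bottleneck 7, total now 22
augment #5: 12→7→3→2→6→8 bottleneck 1, total now 23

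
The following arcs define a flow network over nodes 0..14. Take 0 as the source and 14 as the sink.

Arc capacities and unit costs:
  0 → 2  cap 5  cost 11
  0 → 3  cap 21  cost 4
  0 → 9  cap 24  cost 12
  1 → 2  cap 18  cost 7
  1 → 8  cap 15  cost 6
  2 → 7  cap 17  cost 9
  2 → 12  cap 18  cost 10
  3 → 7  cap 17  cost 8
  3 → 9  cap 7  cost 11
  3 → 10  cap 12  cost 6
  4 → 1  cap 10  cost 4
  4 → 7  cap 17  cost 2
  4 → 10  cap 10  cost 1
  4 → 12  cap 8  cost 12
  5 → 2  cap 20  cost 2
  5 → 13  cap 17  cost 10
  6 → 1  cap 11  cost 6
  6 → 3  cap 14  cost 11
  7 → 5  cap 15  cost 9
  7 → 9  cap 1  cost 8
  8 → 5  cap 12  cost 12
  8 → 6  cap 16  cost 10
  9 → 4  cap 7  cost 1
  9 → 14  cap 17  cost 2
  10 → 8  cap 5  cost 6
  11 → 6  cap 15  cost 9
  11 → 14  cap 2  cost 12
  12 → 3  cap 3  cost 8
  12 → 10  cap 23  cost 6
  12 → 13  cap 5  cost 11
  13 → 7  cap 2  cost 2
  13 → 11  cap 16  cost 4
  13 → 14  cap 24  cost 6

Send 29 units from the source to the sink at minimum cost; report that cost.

Minimum cost for 29 units: 682

shortest-cost path #1: 0→9→14 push 17 @ unit cost 14 (adds 238)
shortest-cost path #2: 0→3→7→5→13→14 push 12 @ unit cost 37 (adds 444)
total cost = 682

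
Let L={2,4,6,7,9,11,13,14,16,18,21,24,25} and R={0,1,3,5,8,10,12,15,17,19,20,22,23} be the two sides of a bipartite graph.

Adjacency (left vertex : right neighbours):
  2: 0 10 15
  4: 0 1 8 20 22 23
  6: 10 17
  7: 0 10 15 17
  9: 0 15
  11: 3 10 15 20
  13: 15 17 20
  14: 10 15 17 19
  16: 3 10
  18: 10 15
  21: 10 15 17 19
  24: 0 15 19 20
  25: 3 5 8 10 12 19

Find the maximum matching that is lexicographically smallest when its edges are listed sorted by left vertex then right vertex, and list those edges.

Lex-smallest maximum matching: {(2,0), (4,1), (6,10), (7,15), (11,3), (13,17), (14,19), (24,20), (25,5)}

|M| = 9 (so the lex-smallest maximum matching has 9 edges)
process left vertices in ascending order; for each, take the smallest-labelled available neighbour that still permits 9 edges overall, or leave it unmatched if none does
lex-smallest matching: {2-0, 4-1, 6-10, 7-15, 11-3, 13-17, 14-19, 24-20, 25-5}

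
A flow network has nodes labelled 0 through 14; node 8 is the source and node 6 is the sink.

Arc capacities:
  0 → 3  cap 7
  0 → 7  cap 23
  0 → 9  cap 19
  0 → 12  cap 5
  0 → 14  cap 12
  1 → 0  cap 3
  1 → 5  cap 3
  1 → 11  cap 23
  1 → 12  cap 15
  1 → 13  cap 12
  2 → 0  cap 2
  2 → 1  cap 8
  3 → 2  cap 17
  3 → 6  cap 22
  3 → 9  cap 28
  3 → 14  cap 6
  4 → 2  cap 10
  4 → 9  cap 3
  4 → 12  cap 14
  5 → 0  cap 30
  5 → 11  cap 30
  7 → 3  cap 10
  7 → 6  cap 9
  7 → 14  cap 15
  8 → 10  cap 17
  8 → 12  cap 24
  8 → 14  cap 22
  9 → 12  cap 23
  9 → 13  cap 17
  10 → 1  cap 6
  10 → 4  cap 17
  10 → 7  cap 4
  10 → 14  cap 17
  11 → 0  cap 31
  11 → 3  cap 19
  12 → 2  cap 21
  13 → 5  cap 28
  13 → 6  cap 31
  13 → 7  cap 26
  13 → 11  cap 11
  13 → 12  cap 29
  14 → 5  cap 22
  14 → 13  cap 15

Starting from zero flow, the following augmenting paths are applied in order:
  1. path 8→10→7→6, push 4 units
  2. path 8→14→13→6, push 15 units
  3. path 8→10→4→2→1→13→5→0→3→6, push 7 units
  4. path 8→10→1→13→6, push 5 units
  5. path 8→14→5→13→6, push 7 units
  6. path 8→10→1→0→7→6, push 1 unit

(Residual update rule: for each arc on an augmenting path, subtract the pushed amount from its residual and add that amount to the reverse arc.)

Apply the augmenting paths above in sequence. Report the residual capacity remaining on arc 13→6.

after path 1 (8→10→7→6, push 4): res(13,6)=31
after path 2 (8→14→13→6, push 15): res(13,6)=16
after path 3 (8→10→4→2→1→13→5→0→3→6, push 7): res(13,6)=16
after path 4 (8→10→1→13→6, push 5): res(13,6)=11
after path 5 (8→14→5→13→6, push 7): res(13,6)=4
after path 6 (8→10→1→0→7→6, push 1): res(13,6)=4

Residual capacity of (13,6): 4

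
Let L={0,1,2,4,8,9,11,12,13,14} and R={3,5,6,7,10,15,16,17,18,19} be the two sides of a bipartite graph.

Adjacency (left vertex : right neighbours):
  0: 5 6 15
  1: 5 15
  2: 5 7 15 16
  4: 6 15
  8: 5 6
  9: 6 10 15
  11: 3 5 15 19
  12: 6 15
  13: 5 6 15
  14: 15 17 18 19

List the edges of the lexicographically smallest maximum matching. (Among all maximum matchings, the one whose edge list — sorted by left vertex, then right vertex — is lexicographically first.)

|M| = 7 (so the lex-smallest maximum matching has 7 edges)
process left vertices in ascending order; for each, take the smallest-labelled available neighbour that still permits 7 edges overall, or leave it unmatched if none does
lex-smallest matching: {0-5, 1-15, 2-7, 4-6, 9-10, 11-3, 14-17}

Lex-smallest maximum matching: {(0,5), (1,15), (2,7), (4,6), (9,10), (11,3), (14,17)}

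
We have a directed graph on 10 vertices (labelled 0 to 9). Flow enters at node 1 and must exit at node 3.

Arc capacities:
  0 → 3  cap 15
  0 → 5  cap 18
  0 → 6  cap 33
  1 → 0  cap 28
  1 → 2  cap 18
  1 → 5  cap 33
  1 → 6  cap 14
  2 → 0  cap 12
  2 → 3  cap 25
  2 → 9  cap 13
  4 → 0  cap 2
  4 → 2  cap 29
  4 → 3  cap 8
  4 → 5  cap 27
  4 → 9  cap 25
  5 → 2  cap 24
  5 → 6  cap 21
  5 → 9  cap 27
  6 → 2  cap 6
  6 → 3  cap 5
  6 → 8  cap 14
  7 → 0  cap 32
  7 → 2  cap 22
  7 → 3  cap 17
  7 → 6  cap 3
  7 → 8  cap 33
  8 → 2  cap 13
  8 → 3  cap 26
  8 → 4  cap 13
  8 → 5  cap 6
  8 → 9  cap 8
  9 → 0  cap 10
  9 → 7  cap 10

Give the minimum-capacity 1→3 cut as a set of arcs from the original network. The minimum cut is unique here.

augment #1: 1→0→3 push 15
augment #2: 1→2→3 push 18
augment #3: 1→6→3 push 5
augment #4: 1→5→2→3 push 7
augment #5: 1→6→8→3 push 9
augment #6: 1→0→6→8→3 push 5
augment #7: 1→5→9→7→3 push 10
max flow = 69; residual-reachable set from 1 gives S-side
cut edges (S→T): {(0,3), (2,3), (6,3), (6,8), (9,7)} total cap 69

Min-cut arcs: {(0,3), (2,3), (6,3), (6,8), (9,7)} (total capacity 69)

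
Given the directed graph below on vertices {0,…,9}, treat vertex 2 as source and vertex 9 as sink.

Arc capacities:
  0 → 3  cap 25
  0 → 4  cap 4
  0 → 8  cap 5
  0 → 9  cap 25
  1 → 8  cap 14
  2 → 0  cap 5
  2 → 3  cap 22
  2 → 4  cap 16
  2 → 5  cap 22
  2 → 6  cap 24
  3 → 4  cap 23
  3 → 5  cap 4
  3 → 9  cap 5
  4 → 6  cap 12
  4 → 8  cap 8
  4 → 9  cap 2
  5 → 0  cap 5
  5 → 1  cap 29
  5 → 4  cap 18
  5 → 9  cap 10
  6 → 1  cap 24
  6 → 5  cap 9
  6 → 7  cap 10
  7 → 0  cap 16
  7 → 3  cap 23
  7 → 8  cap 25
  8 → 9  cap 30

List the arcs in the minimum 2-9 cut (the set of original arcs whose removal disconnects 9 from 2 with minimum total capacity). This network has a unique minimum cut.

Min-cut arcs: {(1,8), (2,0), (3,9), (4,8), (4,9), (5,0), (5,9), (6,7)} (total capacity 59)

augment #1: 2→0→9 push 5
augment #2: 2→3→9 push 5
augment #3: 2→4→9 push 2
augment #4: 2→5→9 push 10
augment #5: 2→4→8→9 push 8
augment #6: 2→5→0→9 push 5
augment #7: 2→5→1→8→9 push 7
augment #8: 2→6→1→8→9 push 7
augment #9: 2→6→7→0→9 push 10
max flow = 59; residual-reachable set from 2 gives S-side
cut edges (S→T): {(1,8), (2,0), (3,9), (4,8), (4,9), (5,0), (5,9), (6,7)} total cap 59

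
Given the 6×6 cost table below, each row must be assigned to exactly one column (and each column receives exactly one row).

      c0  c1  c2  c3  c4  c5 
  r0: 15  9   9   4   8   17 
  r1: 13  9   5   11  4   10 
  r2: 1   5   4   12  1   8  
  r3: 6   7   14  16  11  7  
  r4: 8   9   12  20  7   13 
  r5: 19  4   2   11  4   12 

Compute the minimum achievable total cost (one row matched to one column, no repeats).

Minimum assignment cost: 27

optimal assignment: row0→col3 (cost 4), row1→col4 (cost 4), row2→col0 (cost 1), row3→col5 (cost 7), row4→col1 (cost 9), row5→col2 (cost 2)
total = 4 + 4 + 1 + 7 + 9 + 2 = 27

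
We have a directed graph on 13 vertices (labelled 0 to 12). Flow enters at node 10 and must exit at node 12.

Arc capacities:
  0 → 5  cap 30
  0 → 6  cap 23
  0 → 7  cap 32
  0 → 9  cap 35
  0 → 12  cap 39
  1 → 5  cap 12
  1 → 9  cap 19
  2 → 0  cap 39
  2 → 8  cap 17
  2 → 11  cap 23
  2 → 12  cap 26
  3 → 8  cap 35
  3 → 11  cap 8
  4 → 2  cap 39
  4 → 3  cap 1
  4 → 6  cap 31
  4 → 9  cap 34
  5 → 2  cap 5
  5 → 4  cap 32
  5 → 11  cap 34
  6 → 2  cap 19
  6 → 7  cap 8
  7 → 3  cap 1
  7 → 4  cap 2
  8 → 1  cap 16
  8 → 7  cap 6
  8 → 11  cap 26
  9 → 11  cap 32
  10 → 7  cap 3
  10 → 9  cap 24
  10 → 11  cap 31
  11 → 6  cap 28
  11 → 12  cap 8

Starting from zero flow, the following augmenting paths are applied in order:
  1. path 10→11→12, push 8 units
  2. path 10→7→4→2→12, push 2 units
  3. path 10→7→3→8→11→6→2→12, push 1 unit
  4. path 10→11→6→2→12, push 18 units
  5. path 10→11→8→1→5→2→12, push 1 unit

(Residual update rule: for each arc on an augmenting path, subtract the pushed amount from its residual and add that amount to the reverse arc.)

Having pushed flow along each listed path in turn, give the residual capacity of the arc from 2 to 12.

Residual capacity of (2,12): 4

after path 1 (10→11→12, push 8): res(2,12)=26
after path 2 (10→7→4→2→12, push 2): res(2,12)=24
after path 3 (10→7→3→8→11→6→2→12, push 1): res(2,12)=23
after path 4 (10→11→6→2→12, push 18): res(2,12)=5
after path 5 (10→11→8→1→5→2→12, push 1): res(2,12)=4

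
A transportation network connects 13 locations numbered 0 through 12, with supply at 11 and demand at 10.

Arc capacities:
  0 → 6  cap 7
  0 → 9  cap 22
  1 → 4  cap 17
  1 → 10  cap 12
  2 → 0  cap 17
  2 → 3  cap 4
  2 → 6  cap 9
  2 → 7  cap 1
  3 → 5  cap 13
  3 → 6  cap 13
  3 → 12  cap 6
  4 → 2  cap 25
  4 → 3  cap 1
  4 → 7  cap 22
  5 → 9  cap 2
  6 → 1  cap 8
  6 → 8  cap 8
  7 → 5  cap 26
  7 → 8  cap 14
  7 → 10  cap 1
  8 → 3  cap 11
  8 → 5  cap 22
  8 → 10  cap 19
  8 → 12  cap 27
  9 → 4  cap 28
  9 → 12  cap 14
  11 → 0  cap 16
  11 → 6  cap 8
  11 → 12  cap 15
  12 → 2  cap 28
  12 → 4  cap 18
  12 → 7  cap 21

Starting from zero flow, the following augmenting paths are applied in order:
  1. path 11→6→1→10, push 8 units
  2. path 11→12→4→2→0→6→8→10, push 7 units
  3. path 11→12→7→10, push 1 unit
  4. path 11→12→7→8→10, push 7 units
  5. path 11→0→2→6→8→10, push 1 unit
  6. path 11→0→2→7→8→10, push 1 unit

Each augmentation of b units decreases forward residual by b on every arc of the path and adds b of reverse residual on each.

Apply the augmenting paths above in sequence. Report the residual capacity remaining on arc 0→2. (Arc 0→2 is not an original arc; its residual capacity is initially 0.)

Residual capacity of (0,2): 5

after path 1 (11→6→1→10, push 8): res(0,2)=0
after path 2 (11→12→4→2→0→6→8→10, push 7): res(0,2)=7
after path 3 (11→12→7→10, push 1): res(0,2)=7
after path 4 (11→12→7→8→10, push 7): res(0,2)=7
after path 5 (11→0→2→6→8→10, push 1): res(0,2)=6
after path 6 (11→0→2→7→8→10, push 1): res(0,2)=5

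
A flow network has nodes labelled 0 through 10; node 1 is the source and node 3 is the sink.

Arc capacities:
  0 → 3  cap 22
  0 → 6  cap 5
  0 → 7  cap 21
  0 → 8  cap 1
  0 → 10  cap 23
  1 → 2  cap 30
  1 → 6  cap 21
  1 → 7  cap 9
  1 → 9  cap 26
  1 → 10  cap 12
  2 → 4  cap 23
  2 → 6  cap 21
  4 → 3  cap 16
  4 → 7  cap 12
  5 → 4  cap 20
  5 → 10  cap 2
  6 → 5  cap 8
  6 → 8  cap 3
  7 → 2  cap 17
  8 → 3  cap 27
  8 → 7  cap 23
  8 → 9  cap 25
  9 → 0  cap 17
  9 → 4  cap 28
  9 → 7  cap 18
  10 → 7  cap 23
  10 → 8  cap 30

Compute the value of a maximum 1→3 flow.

Maximum flow value: 50

augment #1: 1→2→4→3 bottleneck 16, total now 16
augment #2: 1→6→8→3 bottleneck 3, total now 19
augment #3: 1→9→0→3 bottleneck 17, total now 36
augment #4: 1→10→8→3 bottleneck 12, total now 48
augment #5: 1→6→5→10→8→3 bottleneck 2, total now 50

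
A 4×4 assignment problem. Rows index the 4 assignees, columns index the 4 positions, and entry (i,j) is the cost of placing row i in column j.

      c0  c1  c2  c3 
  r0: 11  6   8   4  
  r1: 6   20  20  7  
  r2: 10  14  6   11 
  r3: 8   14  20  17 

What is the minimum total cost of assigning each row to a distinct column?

optimal assignment: row0→col1 (cost 6), row1→col3 (cost 7), row2→col2 (cost 6), row3→col0 (cost 8)
total = 6 + 7 + 6 + 8 = 27

Minimum assignment cost: 27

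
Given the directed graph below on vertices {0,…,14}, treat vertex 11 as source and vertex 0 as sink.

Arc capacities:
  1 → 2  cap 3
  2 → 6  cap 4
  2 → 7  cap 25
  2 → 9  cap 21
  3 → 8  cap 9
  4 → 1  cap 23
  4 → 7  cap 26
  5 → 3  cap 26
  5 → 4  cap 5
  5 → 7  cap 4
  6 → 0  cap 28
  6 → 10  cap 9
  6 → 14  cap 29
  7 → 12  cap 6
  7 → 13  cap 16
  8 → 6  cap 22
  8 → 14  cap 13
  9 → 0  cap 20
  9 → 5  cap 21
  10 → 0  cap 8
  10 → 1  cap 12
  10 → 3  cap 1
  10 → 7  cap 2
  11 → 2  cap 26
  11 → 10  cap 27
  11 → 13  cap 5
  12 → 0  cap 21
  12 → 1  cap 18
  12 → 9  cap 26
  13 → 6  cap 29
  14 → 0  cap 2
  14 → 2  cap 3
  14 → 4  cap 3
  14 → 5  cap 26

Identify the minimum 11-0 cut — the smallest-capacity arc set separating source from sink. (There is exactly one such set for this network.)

augment #1: 11→10→0 push 8
augment #2: 11→2→6→0 push 4
augment #3: 11→2→9→0 push 20
augment #4: 11→13→6→0 push 5
augment #5: 11→2→7→12→0 push 2
augment #6: 11→10→7→12→0 push 2
augment #7: 11→10→3→8→6→0 push 1
augment #8: 11→10→1→2→7→12→0 push 2
augment #9: 11→10→1→2→7→13→6→0 push 1
max flow = 45; residual-reachable set from 11 gives S-side
cut edges (S→T): {(1,2), (10,0), (10,3), (10,7), (11,2), (11,13)} total cap 45

Min-cut arcs: {(1,2), (10,0), (10,3), (10,7), (11,2), (11,13)} (total capacity 45)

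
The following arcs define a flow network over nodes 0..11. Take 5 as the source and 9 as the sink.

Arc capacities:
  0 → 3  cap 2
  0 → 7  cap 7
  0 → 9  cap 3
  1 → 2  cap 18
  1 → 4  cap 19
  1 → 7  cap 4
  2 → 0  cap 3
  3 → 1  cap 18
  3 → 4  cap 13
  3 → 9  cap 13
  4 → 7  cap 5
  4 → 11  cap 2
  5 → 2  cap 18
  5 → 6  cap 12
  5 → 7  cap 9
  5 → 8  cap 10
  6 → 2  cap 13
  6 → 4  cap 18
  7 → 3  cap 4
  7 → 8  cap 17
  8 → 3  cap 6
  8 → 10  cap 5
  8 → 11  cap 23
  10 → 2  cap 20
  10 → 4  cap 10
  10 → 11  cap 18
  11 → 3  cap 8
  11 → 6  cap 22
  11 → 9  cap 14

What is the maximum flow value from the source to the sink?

augment #1: 5→2→0→9 bottleneck 3, total now 3
augment #2: 5→7→3→9 bottleneck 4, total now 7
augment #3: 5→8→3→9 bottleneck 6, total now 13
augment #4: 5→8→11→9 bottleneck 4, total now 17
augment #5: 5→6→4→11→9 bottleneck 2, total now 19
augment #6: 5→7→8→11→9 bottleneck 5, total now 24
augment #7: 5→6→4→7→8→11→9 bottleneck 3, total now 27
augment #8: 5→6→4→7→8→11→3→9 bottleneck 2, total now 29

Maximum flow value: 29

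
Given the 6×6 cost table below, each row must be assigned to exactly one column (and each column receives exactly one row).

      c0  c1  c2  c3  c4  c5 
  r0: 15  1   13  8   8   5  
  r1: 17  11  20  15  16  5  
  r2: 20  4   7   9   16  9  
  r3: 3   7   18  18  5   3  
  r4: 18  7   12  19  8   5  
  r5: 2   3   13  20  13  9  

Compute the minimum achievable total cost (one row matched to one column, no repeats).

Minimum assignment cost: 34

one of 3 optimal assignments: row0→col1 (cost 1), row1→col5 (cost 5), row2→col3 (cost 9), row3→col4 (cost 5), row4→col2 (cost 12), row5→col0 (cost 2)
total = 1 + 5 + 9 + 5 + 12 + 2 = 34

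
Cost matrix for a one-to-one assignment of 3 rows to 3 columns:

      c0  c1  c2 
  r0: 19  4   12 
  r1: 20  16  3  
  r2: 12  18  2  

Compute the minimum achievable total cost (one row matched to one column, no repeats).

Minimum assignment cost: 19

optimal assignment: row0→col1 (cost 4), row1→col2 (cost 3), row2→col0 (cost 12)
total = 4 + 3 + 12 = 19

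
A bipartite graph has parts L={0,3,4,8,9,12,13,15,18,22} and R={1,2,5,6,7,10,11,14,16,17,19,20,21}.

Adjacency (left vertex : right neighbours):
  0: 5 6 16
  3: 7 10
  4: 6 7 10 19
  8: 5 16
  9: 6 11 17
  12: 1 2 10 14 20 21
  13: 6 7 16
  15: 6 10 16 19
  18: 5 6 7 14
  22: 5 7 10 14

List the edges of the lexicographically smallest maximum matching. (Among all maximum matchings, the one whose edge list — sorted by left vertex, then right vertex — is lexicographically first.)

|M| = 9 (so the lex-smallest maximum matching has 9 edges)
process left vertices in ascending order; for each, take the smallest-labelled available neighbour that still permits 9 edges overall, or leave it unmatched if none does
lex-smallest matching: {0-5, 3-7, 4-6, 8-16, 9-11, 12-1, 15-19, 18-14, 22-10}

Lex-smallest maximum matching: {(0,5), (3,7), (4,6), (8,16), (9,11), (12,1), (15,19), (18,14), (22,10)}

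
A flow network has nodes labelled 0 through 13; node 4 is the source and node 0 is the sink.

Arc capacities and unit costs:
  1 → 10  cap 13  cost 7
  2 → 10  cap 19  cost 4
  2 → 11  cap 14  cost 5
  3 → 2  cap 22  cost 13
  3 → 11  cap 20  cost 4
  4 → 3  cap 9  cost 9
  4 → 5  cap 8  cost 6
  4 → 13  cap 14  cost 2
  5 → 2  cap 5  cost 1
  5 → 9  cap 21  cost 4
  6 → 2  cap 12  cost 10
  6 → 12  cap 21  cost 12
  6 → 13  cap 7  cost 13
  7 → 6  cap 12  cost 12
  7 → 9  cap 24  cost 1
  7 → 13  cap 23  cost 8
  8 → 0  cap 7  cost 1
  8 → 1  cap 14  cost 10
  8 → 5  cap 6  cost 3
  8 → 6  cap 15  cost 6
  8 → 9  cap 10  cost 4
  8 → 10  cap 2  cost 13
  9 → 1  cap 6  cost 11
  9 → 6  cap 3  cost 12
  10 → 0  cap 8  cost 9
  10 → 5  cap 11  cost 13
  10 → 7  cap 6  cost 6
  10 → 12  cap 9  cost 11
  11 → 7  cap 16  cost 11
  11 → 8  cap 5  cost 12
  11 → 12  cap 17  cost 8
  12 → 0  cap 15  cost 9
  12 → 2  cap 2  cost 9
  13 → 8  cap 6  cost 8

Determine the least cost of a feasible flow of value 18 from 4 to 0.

shortest-cost path #1: 4→13→8→0 push 6 @ unit cost 11 (adds 66)
shortest-cost path #2: 4→5→2→10→0 push 5 @ unit cost 20 (adds 100)
shortest-cost path #3: 4→3→11→8→0 push 1 @ unit cost 26 (adds 26)
shortest-cost path #4: 4→3→11→12→0 push 6 @ unit cost 30 (adds 180)
total cost = 372

Minimum cost for 18 units: 372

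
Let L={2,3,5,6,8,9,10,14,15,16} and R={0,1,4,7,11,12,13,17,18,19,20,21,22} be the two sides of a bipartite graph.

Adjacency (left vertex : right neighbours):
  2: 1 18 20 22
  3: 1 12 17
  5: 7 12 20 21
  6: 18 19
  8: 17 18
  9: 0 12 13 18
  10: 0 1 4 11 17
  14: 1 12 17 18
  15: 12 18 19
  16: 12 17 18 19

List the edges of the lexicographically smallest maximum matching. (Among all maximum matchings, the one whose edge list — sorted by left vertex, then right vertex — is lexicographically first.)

Lex-smallest maximum matching: {(2,20), (3,1), (5,7), (6,18), (8,17), (9,0), (10,4), (14,12), (15,19)}

|M| = 9 (so the lex-smallest maximum matching has 9 edges)
process left vertices in ascending order; for each, take the smallest-labelled available neighbour that still permits 9 edges overall, or leave it unmatched if none does
lex-smallest matching: {2-20, 3-1, 5-7, 6-18, 8-17, 9-0, 10-4, 14-12, 15-19}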